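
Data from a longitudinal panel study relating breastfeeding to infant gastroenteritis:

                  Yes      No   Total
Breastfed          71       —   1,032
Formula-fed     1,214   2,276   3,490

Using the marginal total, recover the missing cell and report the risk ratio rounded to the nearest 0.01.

0.20

The missing cell is in the exposed row: 1032 − 71 = 961.
So a = 71, b = 961, c = 1214, d = 2276.
RR = [a/(a+b)] / [c/(c+d)] = (71/1032) / (1214/3490) = 0.06880/0.34785 = 0.19778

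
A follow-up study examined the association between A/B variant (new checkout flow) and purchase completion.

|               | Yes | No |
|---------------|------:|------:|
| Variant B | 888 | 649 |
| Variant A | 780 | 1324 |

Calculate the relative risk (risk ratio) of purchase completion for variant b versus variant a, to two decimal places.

1.56

Cells: a = 888, b = 649, c = 780, d = 1324.
Risk in exposed = 888/1537 = 0.57775; risk in unexposed = 780/2104 = 0.37072.
RR = 0.57775 / 0.37072 = 1.55844
The risk among the exposed is 1.56 times that among the unexposed.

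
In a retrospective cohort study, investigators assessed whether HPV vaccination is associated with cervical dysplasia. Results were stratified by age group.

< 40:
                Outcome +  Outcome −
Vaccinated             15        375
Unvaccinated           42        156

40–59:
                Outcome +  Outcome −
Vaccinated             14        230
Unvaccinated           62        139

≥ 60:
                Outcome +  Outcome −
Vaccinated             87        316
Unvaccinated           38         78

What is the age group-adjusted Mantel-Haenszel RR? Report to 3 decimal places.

RR_MH = Σ(aᵢ·n₀ᵢ/nᵢ) / Σ(cᵢ·n₁ᵢ/nᵢ), with n₁ᵢ = aᵢ+bᵢ (exposed), n₀ᵢ = cᵢ+dᵢ (unexposed), nᵢ = n₁ᵢ+n₀ᵢ.
Stratum 1 (< 40): n₁ = 390, n₀ = 198, n = 588; a·n₀/n = 15·198/588 = 5.0510; c·n₁/n = 42·390/588 = 27.8571
Stratum 2 (40–59): n₁ = 244, n₀ = 201, n = 445; a·n₀/n = 14·201/445 = 6.3236; c·n₁/n = 62·244/445 = 33.9955
Stratum 3 (≥ 60): n₁ = 403, n₀ = 116, n = 519; a·n₀/n = 87·116/519 = 19.4451; c·n₁/n = 38·403/519 = 29.5067
RR_MH = (5.0510 + 6.3236 + 19.4451) / (27.8571 + 33.9955 + 29.5067) = 30.8197 / 91.3594 = 0.33735

0.337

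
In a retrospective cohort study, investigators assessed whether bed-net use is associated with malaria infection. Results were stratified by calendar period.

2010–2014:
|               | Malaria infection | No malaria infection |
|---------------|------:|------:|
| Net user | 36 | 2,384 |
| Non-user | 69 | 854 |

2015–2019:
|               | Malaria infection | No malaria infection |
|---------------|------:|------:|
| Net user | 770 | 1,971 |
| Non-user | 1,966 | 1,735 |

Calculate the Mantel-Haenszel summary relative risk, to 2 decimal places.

0.51

RR_MH = Σ(aᵢ·n₀ᵢ/nᵢ) / Σ(cᵢ·n₁ᵢ/nᵢ), with n₁ᵢ = aᵢ+bᵢ (exposed), n₀ᵢ = cᵢ+dᵢ (unexposed), nᵢ = n₁ᵢ+n₀ᵢ.
Stratum 1 (2010–2014): n₁ = 2420, n₀ = 923, n = 3343; a·n₀/n = 36·923/3343 = 9.9396; c·n₁/n = 69·2420/3343 = 49.9491
Stratum 2 (2015–2019): n₁ = 2741, n₀ = 3701, n = 6442; a·n₀/n = 770·3701/6442 = 442.3735; c·n₁/n = 1966·2741/6442 = 836.5113
RR_MH = (9.9396 + 442.3735) / (49.9491 + 836.5113) = 452.3131 / 886.4605 = 0.51025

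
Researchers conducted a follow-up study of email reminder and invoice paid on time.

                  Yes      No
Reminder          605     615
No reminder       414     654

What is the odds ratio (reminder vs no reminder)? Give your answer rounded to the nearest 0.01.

1.55

Cells: a = 605, b = 615, c = 414, d = 654.
OR = (a·d)/(b·c) = (605 × 654) / (615 × 414) = 395670 / 254610 = 1.55402
The odds of invoice paid on time are about 1.55 times as high in the reminder group.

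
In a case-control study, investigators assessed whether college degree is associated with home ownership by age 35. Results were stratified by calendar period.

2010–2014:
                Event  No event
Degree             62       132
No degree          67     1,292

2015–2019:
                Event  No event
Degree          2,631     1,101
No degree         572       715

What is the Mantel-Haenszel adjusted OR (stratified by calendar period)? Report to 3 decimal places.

OR_MH = Σ(aᵢdᵢ/nᵢ) / Σ(bᵢcᵢ/nᵢ), where nᵢ is the stratum total.
Stratum 1 (2010–2014): n = 1553; a·d/n = 62·1292/1553 = 51.5802; b·c/n = 132·67/1553 = 5.6948
Stratum 2 (2015–2019): n = 5019; a·d/n = 2631·715/5019 = 374.8087; b·c/n = 1101·572/5019 = 125.4776
OR_MH = (51.5802 + 374.8087) / (5.6948 + 125.4776) = 426.3889 / 131.1724 = 3.25060

3.251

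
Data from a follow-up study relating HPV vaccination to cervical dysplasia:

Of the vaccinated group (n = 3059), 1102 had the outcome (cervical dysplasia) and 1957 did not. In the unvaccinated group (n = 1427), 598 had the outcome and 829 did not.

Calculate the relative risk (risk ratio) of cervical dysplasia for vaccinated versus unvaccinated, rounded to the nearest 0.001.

From the description: a = 1102, b = 1957, c = 598, d = 829.
Risk in exposed = 1102/3059 = 0.36025; risk in unexposed = 598/1427 = 0.41906.
RR = 0.36025 / 0.41906 = 0.85966
The risk is 14% lower among the exposed than among the unexposed.

0.860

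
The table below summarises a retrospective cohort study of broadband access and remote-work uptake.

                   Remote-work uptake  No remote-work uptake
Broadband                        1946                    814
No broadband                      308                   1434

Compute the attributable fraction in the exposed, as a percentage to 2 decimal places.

74.92

Cells: a = 1946, b = 814, c = 308, d = 1434.
Risk in exposed = 1946/2760 = 0.70507; risk in unexposed = 308/1742 = 0.17681.
RR = 0.70507/0.17681 = 3.98778
AR% = (RR − 1)/RR × 100 = (3.98778 − 1)/3.98778 × 100 = 74.9234%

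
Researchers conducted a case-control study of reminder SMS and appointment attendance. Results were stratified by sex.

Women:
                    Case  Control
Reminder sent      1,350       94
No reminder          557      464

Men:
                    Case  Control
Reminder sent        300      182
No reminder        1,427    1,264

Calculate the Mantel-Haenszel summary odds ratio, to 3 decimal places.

OR_MH = Σ(aᵢdᵢ/nᵢ) / Σ(bᵢcᵢ/nᵢ), where nᵢ is the stratum total.
Stratum 1 (Women): n = 2465; a·d/n = 1350·464/2465 = 254.1176; b·c/n = 94·557/2465 = 21.2406
Stratum 2 (Men): n = 3173; a·d/n = 300·1264/3173 = 119.5084; b·c/n = 182·1427/3173 = 81.8512
OR_MH = (254.1176 + 119.5084) / (21.2406 + 81.8512) = 373.6260 / 103.0918 = 3.62421

3.624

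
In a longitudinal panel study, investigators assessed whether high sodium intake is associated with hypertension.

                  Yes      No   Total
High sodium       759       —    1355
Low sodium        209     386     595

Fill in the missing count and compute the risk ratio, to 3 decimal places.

1.595

The missing cell is in the exposed row: 1355 − 759 = 596.
So a = 759, b = 596, c = 209, d = 386.
RR = [a/(a+b)] / [c/(c+d)] = (759/1355) / (209/595) = 0.56015/0.35126 = 1.59468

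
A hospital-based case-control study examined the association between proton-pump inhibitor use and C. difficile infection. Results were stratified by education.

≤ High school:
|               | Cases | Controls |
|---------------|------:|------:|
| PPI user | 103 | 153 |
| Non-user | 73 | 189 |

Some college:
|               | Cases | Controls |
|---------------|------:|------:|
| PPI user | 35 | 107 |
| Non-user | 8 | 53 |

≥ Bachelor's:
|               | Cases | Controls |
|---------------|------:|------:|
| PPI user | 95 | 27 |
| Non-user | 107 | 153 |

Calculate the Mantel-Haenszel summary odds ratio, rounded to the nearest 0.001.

2.542

OR_MH = Σ(aᵢdᵢ/nᵢ) / Σ(bᵢcᵢ/nᵢ), where nᵢ is the stratum total.
Stratum 1 (≤ High school): n = 518; a·d/n = 103·189/518 = 37.5811; b·c/n = 153·73/518 = 21.5618
Stratum 2 (Some college): n = 203; a·d/n = 35·53/203 = 9.1379; b·c/n = 107·8/203 = 4.2167
Stratum 3 (≥ Bachelor's): n = 382; a·d/n = 95·153/382 = 38.0497; b·c/n = 27·107/382 = 7.5628
OR_MH = (37.5811 + 9.1379 + 38.0497) / (21.5618 + 4.2167 + 7.5628) = 84.7688 / 33.3414 = 2.54245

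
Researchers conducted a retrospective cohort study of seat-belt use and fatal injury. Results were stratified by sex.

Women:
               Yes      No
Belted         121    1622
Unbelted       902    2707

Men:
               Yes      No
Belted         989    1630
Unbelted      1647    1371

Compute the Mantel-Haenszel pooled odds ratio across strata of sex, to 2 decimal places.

0.40

OR_MH = Σ(aᵢdᵢ/nᵢ) / Σ(bᵢcᵢ/nᵢ), where nᵢ is the stratum total.
Stratum 1 (Women): n = 5352; a·d/n = 121·2707/5352 = 61.2009; b·c/n = 1622·902/5352 = 273.3640
Stratum 2 (Men): n = 5637; a·d/n = 989·1371/5637 = 240.5391; b·c/n = 1630·1647/5637 = 476.2480
OR_MH = (61.2009 + 240.5391) / (273.3640 + 476.2480) = 301.7400 / 749.6120 = 0.40253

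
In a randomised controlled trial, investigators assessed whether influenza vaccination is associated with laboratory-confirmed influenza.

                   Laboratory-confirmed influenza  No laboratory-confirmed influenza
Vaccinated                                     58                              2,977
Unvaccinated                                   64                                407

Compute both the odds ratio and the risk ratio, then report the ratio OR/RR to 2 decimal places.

0.88

Cells: a = 58, b = 2977, c = 64, d = 407.
OR = (58·407)/(2977·64) = 23606/190528 = 0.12390
Risk in exposed = 58/3035 = 0.01911; risk in unexposed = 64/471 = 0.13588; RR = 0.14064
OR/RR = 0.12390 / 0.14064 = 0.88095
The outcome is not rare, so the OR lies further from 1 than the RR.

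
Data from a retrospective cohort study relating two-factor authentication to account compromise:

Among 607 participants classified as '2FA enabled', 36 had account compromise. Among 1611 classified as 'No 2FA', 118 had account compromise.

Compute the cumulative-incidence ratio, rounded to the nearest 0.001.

0.810

From the description: a = 36, b = 571, c = 118, d = 1493.
Risk in exposed = 36/607 = 0.05931; risk in unexposed = 118/1611 = 0.07325.
RR = 0.05931 / 0.07325 = 0.80971
The risk is 19% lower among the exposed than among the unexposed.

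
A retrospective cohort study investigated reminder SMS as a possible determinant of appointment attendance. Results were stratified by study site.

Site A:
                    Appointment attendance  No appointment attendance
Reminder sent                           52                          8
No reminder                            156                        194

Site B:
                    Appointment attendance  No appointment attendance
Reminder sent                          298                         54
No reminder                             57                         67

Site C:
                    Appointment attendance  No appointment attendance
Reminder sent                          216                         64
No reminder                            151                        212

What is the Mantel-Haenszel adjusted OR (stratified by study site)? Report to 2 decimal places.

5.61

OR_MH = Σ(aᵢdᵢ/nᵢ) / Σ(bᵢcᵢ/nᵢ), where nᵢ is the stratum total.
Stratum 1 (Site A): n = 410; a·d/n = 52·194/410 = 24.6049; b·c/n = 8·156/410 = 3.0439
Stratum 2 (Site B): n = 476; a·d/n = 298·67/476 = 41.9454; b·c/n = 54·57/476 = 6.4664
Stratum 3 (Site C): n = 643; a·d/n = 216·212/643 = 71.2162; b·c/n = 64·151/643 = 15.0295
OR_MH = (24.6049 + 41.9454 + 71.2162) / (3.0439 + 6.4664 + 15.0295) = 137.7664 / 24.5398 = 5.61399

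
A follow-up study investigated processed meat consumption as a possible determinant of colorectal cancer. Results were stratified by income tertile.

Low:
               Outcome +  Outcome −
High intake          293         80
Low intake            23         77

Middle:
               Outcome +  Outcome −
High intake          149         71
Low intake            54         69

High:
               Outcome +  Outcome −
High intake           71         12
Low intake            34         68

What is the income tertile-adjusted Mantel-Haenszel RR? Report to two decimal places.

2.27

RR_MH = Σ(aᵢ·n₀ᵢ/nᵢ) / Σ(cᵢ·n₁ᵢ/nᵢ), with n₁ᵢ = aᵢ+bᵢ (exposed), n₀ᵢ = cᵢ+dᵢ (unexposed), nᵢ = n₁ᵢ+n₀ᵢ.
Stratum 1 (Low): n₁ = 373, n₀ = 100, n = 473; a·n₀/n = 293·100/473 = 61.9450; c·n₁/n = 23·373/473 = 18.1374
Stratum 2 (Middle): n₁ = 220, n₀ = 123, n = 343; a·n₀/n = 149·123/343 = 53.4315; c·n₁/n = 54·220/343 = 34.6356
Stratum 3 (High): n₁ = 83, n₀ = 102, n = 185; a·n₀/n = 71·102/185 = 39.1459; c·n₁/n = 34·83/185 = 15.2541
RR_MH = (61.9450 + 53.4315 + 39.1459) / (18.1374 + 34.6356 + 15.2541) = 154.5225 / 68.0270 = 2.27149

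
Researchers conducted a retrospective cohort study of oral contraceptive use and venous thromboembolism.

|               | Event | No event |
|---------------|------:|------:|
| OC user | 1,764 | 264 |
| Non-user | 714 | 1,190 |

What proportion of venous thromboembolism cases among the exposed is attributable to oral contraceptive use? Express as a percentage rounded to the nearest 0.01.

56.89

Cells: a = 1764, b = 264, c = 714, d = 1190.
Risk in exposed = 1764/2028 = 0.86982; risk in unexposed = 714/1904 = 0.37500.
RR = 0.86982/0.37500 = 2.31953
AR% = (RR − 1)/RR × 100 = (2.31953 − 1)/2.31953 × 100 = 56.8878%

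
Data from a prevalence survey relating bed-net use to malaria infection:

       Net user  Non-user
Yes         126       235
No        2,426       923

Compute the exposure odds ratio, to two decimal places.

Reading the table with exposure as columns: a = 126 (Net user, case), b = 2426 (Net user, non-case), c = 235 (Non-user, case), d = 923.
OR = (a·d)/(b·c) = (126 × 923) / (2426 × 235) = 116298 / 570110 = 0.20399
Exposure is associated with lower odds of malaria infection (OR = 0.20 < 1).

0.20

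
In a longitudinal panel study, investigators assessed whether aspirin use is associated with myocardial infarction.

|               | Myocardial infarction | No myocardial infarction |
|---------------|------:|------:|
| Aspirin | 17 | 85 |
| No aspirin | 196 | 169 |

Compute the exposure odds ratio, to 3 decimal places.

Cells: a = 17, b = 85, c = 196, d = 169.
OR = (a·d)/(b·c) = (17 × 169) / (85 × 196) = 2873 / 16660 = 0.17245
Exposure is associated with lower odds of myocardial infarction (OR = 0.17 < 1).

0.172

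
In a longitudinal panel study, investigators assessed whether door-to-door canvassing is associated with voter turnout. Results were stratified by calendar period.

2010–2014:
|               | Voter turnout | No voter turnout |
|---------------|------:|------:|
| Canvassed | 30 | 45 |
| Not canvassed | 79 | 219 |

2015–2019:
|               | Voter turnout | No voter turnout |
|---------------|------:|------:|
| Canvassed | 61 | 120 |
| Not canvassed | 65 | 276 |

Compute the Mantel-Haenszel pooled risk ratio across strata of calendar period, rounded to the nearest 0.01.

RR_MH = Σ(aᵢ·n₀ᵢ/nᵢ) / Σ(cᵢ·n₁ᵢ/nᵢ), with n₁ᵢ = aᵢ+bᵢ (exposed), n₀ᵢ = cᵢ+dᵢ (unexposed), nᵢ = n₁ᵢ+n₀ᵢ.
Stratum 1 (2010–2014): n₁ = 75, n₀ = 298, n = 373; a·n₀/n = 30·298/373 = 23.9678; c·n₁/n = 79·75/373 = 15.8847
Stratum 2 (2015–2019): n₁ = 181, n₀ = 341, n = 522; a·n₀/n = 61·341/522 = 39.8487; c·n₁/n = 65·181/522 = 22.5383
RR_MH = (23.9678 + 39.8487) / (15.8847 + 22.5383) = 63.8165 / 38.4230 = 1.66089

1.66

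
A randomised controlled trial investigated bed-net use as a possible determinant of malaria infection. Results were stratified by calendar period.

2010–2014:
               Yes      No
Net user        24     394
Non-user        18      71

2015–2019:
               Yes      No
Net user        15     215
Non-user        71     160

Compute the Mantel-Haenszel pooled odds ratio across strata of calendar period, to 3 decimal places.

OR_MH = Σ(aᵢdᵢ/nᵢ) / Σ(bᵢcᵢ/nᵢ), where nᵢ is the stratum total.
Stratum 1 (2010–2014): n = 507; a·d/n = 24·71/507 = 3.3609; b·c/n = 394·18/507 = 13.9882
Stratum 2 (2015–2019): n = 461; a·d/n = 15·160/461 = 5.2061; b·c/n = 215·71/461 = 33.1128
OR_MH = (3.3609 + 5.2061) / (13.9882 + 33.1128) = 8.5670 / 47.1010 = 0.18189

0.182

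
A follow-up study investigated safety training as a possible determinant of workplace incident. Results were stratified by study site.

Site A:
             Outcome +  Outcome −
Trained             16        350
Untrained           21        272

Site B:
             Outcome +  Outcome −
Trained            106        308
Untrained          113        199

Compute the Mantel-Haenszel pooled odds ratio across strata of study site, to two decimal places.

0.60

OR_MH = Σ(aᵢdᵢ/nᵢ) / Σ(bᵢcᵢ/nᵢ), where nᵢ is the stratum total.
Stratum 1 (Site A): n = 659; a·d/n = 16·272/659 = 6.6039; b·c/n = 350·21/659 = 11.1533
Stratum 2 (Site B): n = 726; a·d/n = 106·199/726 = 29.0551; b·c/n = 308·113/726 = 47.9394
OR_MH = (6.6039 + 29.0551) / (11.1533 + 47.9394) = 35.6590 / 59.0927 = 0.60344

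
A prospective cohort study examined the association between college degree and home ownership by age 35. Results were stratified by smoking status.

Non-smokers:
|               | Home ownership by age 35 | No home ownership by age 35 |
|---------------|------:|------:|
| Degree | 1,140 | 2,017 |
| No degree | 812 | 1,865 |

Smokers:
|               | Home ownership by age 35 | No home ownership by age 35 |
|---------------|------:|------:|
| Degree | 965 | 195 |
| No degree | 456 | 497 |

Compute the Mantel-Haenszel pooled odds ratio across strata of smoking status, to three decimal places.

1.832

OR_MH = Σ(aᵢdᵢ/nᵢ) / Σ(bᵢcᵢ/nᵢ), where nᵢ is the stratum total.
Stratum 1 (Non-smokers): n = 5834; a·d/n = 1140·1865/5834 = 364.4326; b·c/n = 2017·812/5834 = 280.7343
Stratum 2 (Smokers): n = 2113; a·d/n = 965·497/2113 = 226.9782; b·c/n = 195·456/2113 = 42.0823
OR_MH = (364.4326 + 226.9782) / (280.7343 + 42.0823) = 591.4109 / 322.8167 = 1.83203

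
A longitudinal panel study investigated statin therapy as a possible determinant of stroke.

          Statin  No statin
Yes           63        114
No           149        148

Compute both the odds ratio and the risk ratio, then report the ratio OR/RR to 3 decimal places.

Reading the table with exposure as columns: a = 63 (Statin, case), b = 149 (Statin, non-case), c = 114 (No statin, case), d = 148.
OR = (63·148)/(149·114) = 9324/16986 = 0.54892
Risk in exposed = 63/212 = 0.29717; risk in unexposed = 114/262 = 0.43511; RR = 0.68297
OR/RR = 0.54892 / 0.68297 = 0.80373
The outcome is not rare, so the OR lies further from 1 than the RR.

0.804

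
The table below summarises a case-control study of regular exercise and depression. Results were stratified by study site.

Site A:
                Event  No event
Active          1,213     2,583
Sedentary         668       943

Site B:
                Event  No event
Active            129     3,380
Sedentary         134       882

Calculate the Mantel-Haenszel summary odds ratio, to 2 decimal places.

0.56

OR_MH = Σ(aᵢdᵢ/nᵢ) / Σ(bᵢcᵢ/nᵢ), where nᵢ is the stratum total.
Stratum 1 (Site A): n = 5407; a·d/n = 1213·943/5407 = 211.5515; b·c/n = 2583·668/5407 = 319.1130
Stratum 2 (Site B): n = 4525; a·d/n = 129·882/4525 = 25.1443; b·c/n = 3380·134/4525 = 100.0928
OR_MH = (211.5515 + 25.1443) / (319.1130 + 100.0928) = 236.6958 / 419.2058 = 0.56463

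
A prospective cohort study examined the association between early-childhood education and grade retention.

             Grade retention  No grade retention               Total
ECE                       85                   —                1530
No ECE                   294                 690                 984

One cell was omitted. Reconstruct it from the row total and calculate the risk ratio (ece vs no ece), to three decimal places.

0.186

The missing cell is in the exposed row: 1530 − 85 = 1445.
So a = 85, b = 1445, c = 294, d = 690.
RR = [a/(a+b)] / [c/(c+d)] = (85/1530) / (294/984) = 0.05556/0.29878 = 0.18594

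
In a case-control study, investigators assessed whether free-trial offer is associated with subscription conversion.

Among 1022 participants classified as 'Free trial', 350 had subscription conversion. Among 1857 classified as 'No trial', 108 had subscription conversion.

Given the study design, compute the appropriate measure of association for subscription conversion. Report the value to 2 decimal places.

From the description: a = 350, b = 672, c = 108, d = 1749.
This is a case-control study: participants were sampled on outcome status, so risks in the source population cannot be estimated directly — relative risk is not valid here. The odds ratio is the appropriate measure.
OR = (a·d)/(b·c) = (350 × 1749) / (672 × 108) = 612150 / 72576 = 8.43461

8.43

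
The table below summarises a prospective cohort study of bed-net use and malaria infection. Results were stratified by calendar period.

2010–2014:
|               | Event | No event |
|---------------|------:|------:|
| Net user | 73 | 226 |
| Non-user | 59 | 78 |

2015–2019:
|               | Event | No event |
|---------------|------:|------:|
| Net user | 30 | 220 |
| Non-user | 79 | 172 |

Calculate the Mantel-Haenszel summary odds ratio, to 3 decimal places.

OR_MH = Σ(aᵢdᵢ/nᵢ) / Σ(bᵢcᵢ/nᵢ), where nᵢ is the stratum total.
Stratum 1 (2010–2014): n = 436; a·d/n = 73·78/436 = 13.0596; b·c/n = 226·59/436 = 30.5826
Stratum 2 (2015–2019): n = 501; a·d/n = 30·172/501 = 10.2994; b·c/n = 220·79/501 = 34.6906
OR_MH = (13.0596 + 10.2994) / (30.5826 + 34.6906) = 23.3590 / 65.2732 = 0.35787

0.358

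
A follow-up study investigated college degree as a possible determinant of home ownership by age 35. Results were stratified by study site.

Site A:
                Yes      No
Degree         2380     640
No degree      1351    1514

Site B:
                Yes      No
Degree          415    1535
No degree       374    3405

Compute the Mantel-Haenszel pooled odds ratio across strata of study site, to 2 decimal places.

OR_MH = Σ(aᵢdᵢ/nᵢ) / Σ(bᵢcᵢ/nᵢ), where nᵢ is the stratum total.
Stratum 1 (Site A): n = 5885; a·d/n = 2380·1514/5885 = 612.2889; b·c/n = 640·1351/5885 = 146.9227
Stratum 2 (Site B): n = 5729; a·d/n = 415·3405/5729 = 246.6530; b·c/n = 1535·374/5729 = 100.2077
OR_MH = (612.2889 + 246.6530) / (146.9227 + 100.2077) = 858.9419 / 247.1304 = 3.47566

3.48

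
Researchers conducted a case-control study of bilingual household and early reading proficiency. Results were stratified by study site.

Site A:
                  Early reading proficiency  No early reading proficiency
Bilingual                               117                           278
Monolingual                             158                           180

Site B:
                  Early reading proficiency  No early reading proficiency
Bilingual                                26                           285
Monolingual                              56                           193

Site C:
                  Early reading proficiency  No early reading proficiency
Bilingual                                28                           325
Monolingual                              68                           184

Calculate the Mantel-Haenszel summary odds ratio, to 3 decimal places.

OR_MH = Σ(aᵢdᵢ/nᵢ) / Σ(bᵢcᵢ/nᵢ), where nᵢ is the stratum total.
Stratum 1 (Site A): n = 733; a·d/n = 117·180/733 = 28.7312; b·c/n = 278·158/733 = 59.9236
Stratum 2 (Site B): n = 560; a·d/n = 26·193/560 = 8.9607; b·c/n = 285·56/560 = 28.5000
Stratum 3 (Site C): n = 605; a·d/n = 28·184/605 = 8.5157; b·c/n = 325·68/605 = 36.5289
OR_MH = (28.7312 + 8.9607 + 8.5157) / (59.9236 + 28.5000 + 36.5289) = 46.2077 / 124.9525 = 0.36980

0.370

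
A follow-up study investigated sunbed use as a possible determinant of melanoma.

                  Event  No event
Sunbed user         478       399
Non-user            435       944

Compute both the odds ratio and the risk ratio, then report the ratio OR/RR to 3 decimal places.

Cells: a = 478, b = 399, c = 435, d = 944.
OR = (478·944)/(399·435) = 451232/173565 = 2.59979
Risk in exposed = 478/877 = 0.54504; risk in unexposed = 435/1379 = 0.31545; RR = 1.72784
OR/RR = 2.59979 / 1.72784 = 1.50465
The outcome is not rare, so the OR lies further from 1 than the RR.

1.505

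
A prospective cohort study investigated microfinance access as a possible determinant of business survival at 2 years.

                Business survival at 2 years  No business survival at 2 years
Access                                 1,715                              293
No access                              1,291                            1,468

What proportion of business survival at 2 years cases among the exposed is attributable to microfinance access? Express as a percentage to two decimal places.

45.21

Cells: a = 1715, b = 293, c = 1291, d = 1468.
Risk in exposed = 1715/2008 = 0.85408; risk in unexposed = 1291/2759 = 0.46792.
RR = 0.85408/0.46792 = 1.82526
AR% = (RR − 1)/RR × 100 = (1.82526 − 1)/1.82526 × 100 = 45.2134%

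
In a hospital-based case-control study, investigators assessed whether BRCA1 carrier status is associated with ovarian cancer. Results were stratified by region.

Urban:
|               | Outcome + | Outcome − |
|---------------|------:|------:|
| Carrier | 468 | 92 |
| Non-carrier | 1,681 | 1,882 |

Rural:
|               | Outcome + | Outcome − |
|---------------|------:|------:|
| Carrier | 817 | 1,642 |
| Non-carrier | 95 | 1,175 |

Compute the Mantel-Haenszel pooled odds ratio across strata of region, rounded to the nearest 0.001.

OR_MH = Σ(aᵢdᵢ/nᵢ) / Σ(bᵢcᵢ/nᵢ), where nᵢ is the stratum total.
Stratum 1 (Urban): n = 4123; a·d/n = 468·1882/4123 = 213.6250; b·c/n = 92·1681/4123 = 37.5096
Stratum 2 (Rural): n = 3729; a·d/n = 817·1175/3729 = 257.4350; b·c/n = 1642·95/3729 = 41.8316
OR_MH = (213.6250 + 257.4350) / (37.5096 + 41.8316) = 471.0600 / 79.3412 = 5.93714

5.937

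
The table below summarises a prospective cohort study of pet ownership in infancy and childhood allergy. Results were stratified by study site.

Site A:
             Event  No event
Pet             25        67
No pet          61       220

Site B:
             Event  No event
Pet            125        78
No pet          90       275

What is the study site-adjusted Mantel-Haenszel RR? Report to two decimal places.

2.10

RR_MH = Σ(aᵢ·n₀ᵢ/nᵢ) / Σ(cᵢ·n₁ᵢ/nᵢ), with n₁ᵢ = aᵢ+bᵢ (exposed), n₀ᵢ = cᵢ+dᵢ (unexposed), nᵢ = n₁ᵢ+n₀ᵢ.
Stratum 1 (Site A): n₁ = 92, n₀ = 281, n = 373; a·n₀/n = 25·281/373 = 18.8338; c·n₁/n = 61·92/373 = 15.0456
Stratum 2 (Site B): n₁ = 203, n₀ = 365, n = 568; a·n₀/n = 125·365/568 = 80.3257; c·n₁/n = 90·203/568 = 32.1655
RR_MH = (18.8338 + 80.3257) / (15.0456 + 32.1655) = 99.1595 / 47.2111 = 2.10034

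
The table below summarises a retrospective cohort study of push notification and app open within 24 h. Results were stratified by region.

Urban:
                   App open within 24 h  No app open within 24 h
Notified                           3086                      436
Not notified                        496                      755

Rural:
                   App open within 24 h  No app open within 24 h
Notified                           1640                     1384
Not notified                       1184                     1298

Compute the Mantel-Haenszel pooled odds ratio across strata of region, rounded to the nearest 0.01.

2.55

OR_MH = Σ(aᵢdᵢ/nᵢ) / Σ(bᵢcᵢ/nᵢ), where nᵢ is the stratum total.
Stratum 1 (Urban): n = 4773; a·d/n = 3086·755/4773 = 488.1479; b·c/n = 436·496/4773 = 45.3082
Stratum 2 (Rural): n = 5506; a·d/n = 1640·1298/5506 = 386.6182; b·c/n = 1384·1184/5506 = 297.6128
OR_MH = (488.1479 + 386.6182) / (45.3082 + 297.6128) = 874.7662 / 342.9210 = 2.55093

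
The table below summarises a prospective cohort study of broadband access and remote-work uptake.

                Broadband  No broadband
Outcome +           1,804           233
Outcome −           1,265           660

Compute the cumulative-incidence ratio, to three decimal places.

Reading the table with exposure as columns: a = 1804 (Broadband, case), b = 1265 (Broadband, non-case), c = 233 (No broadband, case), d = 660.
Risk in exposed = 1804/3069 = 0.58781; risk in unexposed = 233/893 = 0.26092.
RR = 0.58781 / 0.26092 = 2.25287
The risk among the exposed is 2.25 times that among the unexposed.

2.253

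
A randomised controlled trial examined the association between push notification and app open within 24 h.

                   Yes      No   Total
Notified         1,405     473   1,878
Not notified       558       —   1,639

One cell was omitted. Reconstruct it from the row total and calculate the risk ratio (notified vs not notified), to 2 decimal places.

The missing cell is in the unexposed row: 1639 − 558 = 1081.
So a = 1405, b = 473, c = 558, d = 1081.
RR = [a/(a+b)] / [c/(c+d)] = (1405/1878) / (558/1639) = 0.74814/0.34045 = 2.19748

2.20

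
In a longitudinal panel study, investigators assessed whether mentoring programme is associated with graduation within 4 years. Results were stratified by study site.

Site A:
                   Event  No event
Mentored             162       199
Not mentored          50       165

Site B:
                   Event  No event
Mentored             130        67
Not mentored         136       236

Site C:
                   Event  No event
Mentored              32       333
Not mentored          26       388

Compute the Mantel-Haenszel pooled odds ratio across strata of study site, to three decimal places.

OR_MH = Σ(aᵢdᵢ/nᵢ) / Σ(bᵢcᵢ/nᵢ), where nᵢ is the stratum total.
Stratum 1 (Site A): n = 576; a·d/n = 162·165/576 = 46.4062; b·c/n = 199·50/576 = 17.2743
Stratum 2 (Site B): n = 569; a·d/n = 130·236/569 = 53.9192; b·c/n = 67·136/569 = 16.0141
Stratum 3 (Site C): n = 779; a·d/n = 32·388/779 = 15.9384; b·c/n = 333·26/779 = 11.1142
OR_MH = (46.4062 + 53.9192 + 15.9384) / (17.2743 + 16.0141 + 11.1142) = 116.2638 / 44.4026 = 2.61840

2.618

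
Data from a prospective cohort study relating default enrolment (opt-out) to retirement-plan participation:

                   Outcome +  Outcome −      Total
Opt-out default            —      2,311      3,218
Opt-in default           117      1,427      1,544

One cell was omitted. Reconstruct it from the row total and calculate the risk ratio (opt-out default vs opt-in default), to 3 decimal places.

3.719

The missing cell is in the exposed row: 3218 − 2311 = 907.
So a = 907, b = 2311, c = 117, d = 1427.
RR = [a/(a+b)] / [c/(c+d)] = (907/3218) / (117/1544) = 0.28185/0.07578 = 3.71948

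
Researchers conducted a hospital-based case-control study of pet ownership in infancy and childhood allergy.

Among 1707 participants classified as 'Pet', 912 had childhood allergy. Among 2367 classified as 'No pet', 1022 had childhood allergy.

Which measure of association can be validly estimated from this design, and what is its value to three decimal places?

From the description: a = 912, b = 795, c = 1022, d = 1345.
This is a hospital-based case-control study: participants were sampled on outcome status, so risks in the source population cannot be estimated directly — relative risk is not valid here. The odds ratio is the appropriate measure.
OR = (a·d)/(b·c) = (912 × 1345) / (795 × 1022) = 1226640 / 812490 = 1.50973

1.510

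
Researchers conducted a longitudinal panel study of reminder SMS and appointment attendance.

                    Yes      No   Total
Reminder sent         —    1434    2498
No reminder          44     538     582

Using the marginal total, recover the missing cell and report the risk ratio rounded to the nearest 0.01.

5.63

The missing cell is in the exposed row: 2498 − 1434 = 1064.
So a = 1064, b = 1434, c = 44, d = 538.
RR = [a/(a+b)] / [c/(c+d)] = (1064/2498) / (44/582) = 0.42594/0.07560 = 5.63403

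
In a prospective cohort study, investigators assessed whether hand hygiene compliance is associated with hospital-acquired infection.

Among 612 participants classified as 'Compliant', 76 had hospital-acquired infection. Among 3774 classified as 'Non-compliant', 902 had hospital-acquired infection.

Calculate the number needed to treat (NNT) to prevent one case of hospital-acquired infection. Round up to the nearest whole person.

9

Risk in treated group = 76/612 = 0.12418; risk in control = 902/3774 = 0.23900.
Absolute risk reduction = 0.23900 − 0.12418 = 0.11482
NNT = 1 / ARR = 1 / 0.11482 = 8.709 → round up → 9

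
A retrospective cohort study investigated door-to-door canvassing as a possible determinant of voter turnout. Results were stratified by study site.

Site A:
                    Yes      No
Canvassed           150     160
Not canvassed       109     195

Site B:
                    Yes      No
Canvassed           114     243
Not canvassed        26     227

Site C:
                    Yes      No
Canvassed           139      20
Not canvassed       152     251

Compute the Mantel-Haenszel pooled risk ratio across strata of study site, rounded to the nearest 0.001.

RR_MH = Σ(aᵢ·n₀ᵢ/nᵢ) / Σ(cᵢ·n₁ᵢ/nᵢ), with n₁ᵢ = aᵢ+bᵢ (exposed), n₀ᵢ = cᵢ+dᵢ (unexposed), nᵢ = n₁ᵢ+n₀ᵢ.
Stratum 1 (Site A): n₁ = 310, n₀ = 304, n = 614; a·n₀/n = 150·304/614 = 74.2671; c·n₁/n = 109·310/614 = 55.0326
Stratum 2 (Site B): n₁ = 357, n₀ = 253, n = 610; a·n₀/n = 114·253/610 = 47.2820; c·n₁/n = 26·357/610 = 15.2164
Stratum 3 (Site C): n₁ = 159, n₀ = 403, n = 562; a·n₀/n = 139·403/562 = 99.6744; c·n₁/n = 152·159/562 = 43.0036
RR_MH = (74.2671 + 47.2820 + 99.6744) / (55.0326 + 15.2164 + 43.0036) = 221.2234 / 113.2525 = 1.95336

1.953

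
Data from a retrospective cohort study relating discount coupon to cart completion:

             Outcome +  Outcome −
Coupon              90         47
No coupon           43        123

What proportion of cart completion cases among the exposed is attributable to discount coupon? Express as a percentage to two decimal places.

60.57

Cells: a = 90, b = 47, c = 43, d = 123.
Risk in exposed = 90/137 = 0.65693; risk in unexposed = 43/166 = 0.25904.
RR = 0.65693/0.25904 = 2.53607
AR% = (RR − 1)/RR × 100 = (2.53607 − 1)/2.53607 × 100 = 60.5689%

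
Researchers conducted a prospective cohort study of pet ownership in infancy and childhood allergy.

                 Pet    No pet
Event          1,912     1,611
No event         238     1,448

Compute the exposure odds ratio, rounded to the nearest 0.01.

Reading the table with exposure as columns: a = 1912 (Pet, case), b = 238 (Pet, non-case), c = 1611 (No pet, case), d = 1448.
OR = (a·d)/(b·c) = (1912 × 1448) / (238 × 1611) = 2768576 / 383418 = 7.22078
The odds of childhood allergy are about 7.22 times as high in the pet group.

7.22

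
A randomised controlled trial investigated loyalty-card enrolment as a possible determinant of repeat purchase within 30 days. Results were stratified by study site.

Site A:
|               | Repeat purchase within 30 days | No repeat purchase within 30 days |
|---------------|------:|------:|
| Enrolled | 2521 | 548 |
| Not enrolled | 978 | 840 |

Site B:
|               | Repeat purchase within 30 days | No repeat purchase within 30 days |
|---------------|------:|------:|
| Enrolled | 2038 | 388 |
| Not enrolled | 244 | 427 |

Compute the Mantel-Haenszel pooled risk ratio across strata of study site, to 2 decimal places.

1.71

RR_MH = Σ(aᵢ·n₀ᵢ/nᵢ) / Σ(cᵢ·n₁ᵢ/nᵢ), with n₁ᵢ = aᵢ+bᵢ (exposed), n₀ᵢ = cᵢ+dᵢ (unexposed), nᵢ = n₁ᵢ+n₀ᵢ.
Stratum 1 (Site A): n₁ = 3069, n₀ = 1818, n = 4887; a·n₀/n = 2521·1818/4887 = 937.8306; c·n₁/n = 978·3069/4887 = 614.1768
Stratum 2 (Site B): n₁ = 2426, n₀ = 671, n = 3097; a·n₀/n = 2038·671/3097 = 441.5557; c·n₁/n = 244·2426/3097 = 191.1346
RR_MH = (937.8306 + 441.5557) / (614.1768 + 191.1346) = 1379.3863 / 805.3114 = 1.71286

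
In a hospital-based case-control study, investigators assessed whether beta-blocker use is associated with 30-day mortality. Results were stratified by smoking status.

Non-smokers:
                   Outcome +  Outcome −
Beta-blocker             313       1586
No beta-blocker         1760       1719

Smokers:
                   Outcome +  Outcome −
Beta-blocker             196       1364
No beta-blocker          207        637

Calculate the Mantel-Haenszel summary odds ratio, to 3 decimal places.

OR_MH = Σ(aᵢdᵢ/nᵢ) / Σ(bᵢcᵢ/nᵢ), where nᵢ is the stratum total.
Stratum 1 (Non-smokers): n = 5378; a·d/n = 313·1719/5378 = 100.0459; b·c/n = 1586·1760/5378 = 519.0331
Stratum 2 (Smokers): n = 2404; a·d/n = 196·637/2404 = 51.9351; b·c/n = 1364·207/2404 = 117.4493
OR_MH = (100.0459 + 51.9351) / (519.0331 + 117.4493) = 151.9810 / 636.4823 = 0.23878

0.239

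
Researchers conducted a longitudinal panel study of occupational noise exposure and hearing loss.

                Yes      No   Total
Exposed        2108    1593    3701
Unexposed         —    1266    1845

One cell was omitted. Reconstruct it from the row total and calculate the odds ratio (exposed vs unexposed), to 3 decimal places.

2.893

The missing cell is in the unexposed row: 1845 − 1266 = 579.
So a = 2108, b = 1593, c = 579, d = 1266.
OR = (a·d)/(b·c) = (2108 × 1266) / (1593 × 579) = 2668728 / 922347 = 2.89341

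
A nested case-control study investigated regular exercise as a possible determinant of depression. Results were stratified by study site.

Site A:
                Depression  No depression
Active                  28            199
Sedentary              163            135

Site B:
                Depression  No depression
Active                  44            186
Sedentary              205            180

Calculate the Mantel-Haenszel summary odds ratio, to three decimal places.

OR_MH = Σ(aᵢdᵢ/nᵢ) / Σ(bᵢcᵢ/nᵢ), where nᵢ is the stratum total.
Stratum 1 (Site A): n = 525; a·d/n = 28·135/525 = 7.2000; b·c/n = 199·163/525 = 61.7848
Stratum 2 (Site B): n = 615; a·d/n = 44·180/615 = 12.8780; b·c/n = 186·205/615 = 62.0000
OR_MH = (7.2000 + 12.8780) / (61.7848 + 62.0000) = 20.0780 / 123.7848 = 0.16220

0.162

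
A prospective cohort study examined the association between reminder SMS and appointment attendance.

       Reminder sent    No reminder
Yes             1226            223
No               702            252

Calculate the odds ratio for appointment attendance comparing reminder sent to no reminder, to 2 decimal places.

Reading the table with exposure as columns: a = 1226 (Reminder sent, case), b = 702 (Reminder sent, non-case), c = 223 (No reminder, case), d = 252.
OR = (a·d)/(b·c) = (1226 × 252) / (702 × 223) = 308952 / 156546 = 1.97355
The odds of appointment attendance are about 1.97 times as high in the reminder sent group.

1.97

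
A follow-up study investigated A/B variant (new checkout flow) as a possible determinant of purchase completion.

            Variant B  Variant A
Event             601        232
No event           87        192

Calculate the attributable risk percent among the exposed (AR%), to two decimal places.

Reading the table with exposure as columns: a = 601 (Variant B, case), b = 87 (Variant B, non-case), c = 232 (Variant A, case), d = 192.
Risk in exposed = 601/688 = 0.87355; risk in unexposed = 232/424 = 0.54717.
RR = 0.87355/0.54717 = 1.59648
AR% = (RR − 1)/RR × 100 = (1.59648 − 1)/1.59648 × 100 = 37.3623%

37.36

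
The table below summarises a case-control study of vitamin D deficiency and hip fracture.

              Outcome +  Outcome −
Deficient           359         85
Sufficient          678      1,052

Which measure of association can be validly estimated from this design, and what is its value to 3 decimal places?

Cells: a = 359, b = 85, c = 678, d = 1052.
This is a case-control study: participants were sampled on outcome status, so risks in the source population cannot be estimated directly — relative risk is not valid here. The odds ratio is the appropriate measure.
OR = (a·d)/(b·c) = (359 × 1052) / (85 × 678) = 377668 / 57630 = 6.55332

6.553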